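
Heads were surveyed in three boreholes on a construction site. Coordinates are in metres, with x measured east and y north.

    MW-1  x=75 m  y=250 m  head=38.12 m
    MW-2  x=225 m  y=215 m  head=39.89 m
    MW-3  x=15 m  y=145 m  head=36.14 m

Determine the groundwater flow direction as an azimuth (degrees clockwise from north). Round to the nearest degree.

233°

Taking MW-1 as reference: MW-2−MW-1 = (150, -35, +1.77); MW-3−MW-1 = (-60, -105, -1.98).
Solve a·Δx + b·Δy = Δh: det = 150·(-105) − (-60)·(-35) = -17850.
∂h/∂x = [(+1.77)·(-105) − (-1.98)·(-35)] / -17850 = +0.01429
∂h/∂y = [150·(-1.98) − (-60)·(+1.77)] / -17850 = +0.01069
Flow direction (−∇h) has components (-0.01429 E, -0.01069 N).
Azimuth = atan2(E, N) = atan2(-0.01429, -0.01069) = 233.2° ≈ 233°.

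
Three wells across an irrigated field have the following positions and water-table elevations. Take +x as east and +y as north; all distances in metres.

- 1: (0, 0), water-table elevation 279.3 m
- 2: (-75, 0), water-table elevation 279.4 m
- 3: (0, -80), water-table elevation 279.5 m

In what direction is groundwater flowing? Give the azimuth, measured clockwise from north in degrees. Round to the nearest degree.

∂h/∂x = (279.4 − 279.3) / (-75 − 0) = -0.001333
∂h/∂y = (279.5 − 279.3) / (-80 − 0) = -0.002500
Flow direction (−∇h) has components (+0.001333 E, +0.002500 N).
Azimuth = atan2(E, N) = atan2(+0.001333, +0.002500) = 28.1° ≈ 028°.

028°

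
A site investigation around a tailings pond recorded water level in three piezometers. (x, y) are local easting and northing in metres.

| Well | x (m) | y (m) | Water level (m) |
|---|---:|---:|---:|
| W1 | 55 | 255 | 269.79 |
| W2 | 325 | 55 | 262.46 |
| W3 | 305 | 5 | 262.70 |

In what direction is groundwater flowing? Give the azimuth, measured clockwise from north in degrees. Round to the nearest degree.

Taking W1 as reference: W2−W1 = (270, -200, -7.33); W3−W1 = (250, -250, -7.09).
Solve a·Δx + b·Δy = Δh: det = 270·(-250) − 250·(-200) = -17500.
∂h/∂x = [(-7.33)·(-250) − (-7.09)·(-200)] / -17500 = -0.02369
∂h/∂y = [270·(-7.09) − 250·(-7.33)] / -17500 = +0.004674
Flow direction (−∇h) has components (+0.02369 E, -0.004674 N).
Azimuth = atan2(E, N) = atan2(+0.02369, -0.004674) = 101.2° ≈ 101°.

101°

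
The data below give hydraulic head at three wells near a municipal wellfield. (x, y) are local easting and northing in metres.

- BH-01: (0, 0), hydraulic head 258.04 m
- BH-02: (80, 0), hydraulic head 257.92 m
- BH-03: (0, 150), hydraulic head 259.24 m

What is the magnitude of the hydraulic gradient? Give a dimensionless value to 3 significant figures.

∂h/∂x = (257.92 − 258.04) / (80 − 0) = -0.001500
∂h/∂y = (259.24 − 258.04) / (150 − 0) = +0.008000
|∇h| = √(-0.001500² + 0.008000²) = 0.008139

0.00814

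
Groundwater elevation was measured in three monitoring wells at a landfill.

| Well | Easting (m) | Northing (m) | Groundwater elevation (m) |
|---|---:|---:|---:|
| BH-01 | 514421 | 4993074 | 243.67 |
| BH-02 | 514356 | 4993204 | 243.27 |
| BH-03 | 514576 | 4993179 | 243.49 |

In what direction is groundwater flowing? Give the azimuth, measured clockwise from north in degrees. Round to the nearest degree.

With h = a·x + b·y + c and BH-01 as origin, the differences give:
  (-65)·a + 130·b = -0.40
  155·a + 105·b = -0.18
Eliminate b (×105 and ×130, subtract): -26975·a = -18.600 → a = ∂h/∂x = +0.0006895
Back-substitute: b = ∂h/∂y = -0.002732.
Flow direction (−∇h) has components (-0.0006895 E, +0.002732 N).
Azimuth = atan2(E, N) = atan2(-0.0006895, +0.002732) = 345.8° ≈ 346°.

346°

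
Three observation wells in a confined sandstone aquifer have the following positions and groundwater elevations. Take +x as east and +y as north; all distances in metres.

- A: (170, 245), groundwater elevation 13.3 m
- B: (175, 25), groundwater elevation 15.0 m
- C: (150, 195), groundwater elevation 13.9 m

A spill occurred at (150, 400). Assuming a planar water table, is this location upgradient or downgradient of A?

Differences from A: to B (Δx, Δy, Δh) = (5, -220, +1.7); to C = (-20, -50, +0.6).
Determinant of the coordinate differences = 5·(-50) − (-20)·(-220) = -4650.
∂h/∂x = [(+1.7)·(-50) − (+0.6)·(-220)] / -4650 = -0.01011
∂h/∂y = [5·(+0.6) − (-20)·(+1.7)] / -4650 = -0.007957
Head at (150, 400) = 13.3 + (-0.01011)·(-20) + (-0.007957)·(155) = 12.27 m.
That is lower than the 13.3 m at A, so the point is downgradient.

downgradient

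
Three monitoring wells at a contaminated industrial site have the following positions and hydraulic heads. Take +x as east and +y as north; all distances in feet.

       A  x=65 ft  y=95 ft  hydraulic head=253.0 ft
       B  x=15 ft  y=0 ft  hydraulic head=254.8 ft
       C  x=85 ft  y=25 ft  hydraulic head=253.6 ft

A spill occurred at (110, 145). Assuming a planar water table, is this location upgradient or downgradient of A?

downgradient

With h = a·x + b·y + c and A as origin, the differences give:
  (-50)·a + (-95)·b = +1.8
  20·a + (-70)·b = +0.6
Eliminate b (×(-70) and ×(-95), subtract): 5400·a = -69.00 → a = ∂h/∂x = -0.01278
Back-substitute: b = ∂h/∂y = -0.01222.
Head at (110, 145) = 253.0 + (-0.01278)·(45) + (-0.01222)·(50) = 251.81 ft.
That is lower than the 253.0 ft at A, so the point is downgradient.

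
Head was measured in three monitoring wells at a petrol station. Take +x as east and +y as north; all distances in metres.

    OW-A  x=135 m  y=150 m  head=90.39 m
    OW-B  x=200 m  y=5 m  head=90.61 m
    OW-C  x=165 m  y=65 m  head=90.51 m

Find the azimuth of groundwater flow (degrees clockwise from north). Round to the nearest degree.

Taking OW-A as reference: OW-B−OW-A = (65, -145, +0.22); OW-C−OW-A = (30, -85, +0.12).
Determinant of the coordinate differences = 65·(-85) − 30·(-145) = -1175.
∂h/∂x = [(+0.22)·(-85) − (+0.12)·(-145)] / -1175 = +0.001106
∂h/∂y = [65·(+0.12) − 30·(+0.22)] / -1175 = -0.001021
Flow direction (−∇h) has components (-0.001106 E, +0.001021 N).
Azimuth = atan2(E, N) = atan2(-0.001106, +0.001021) = 312.7° ≈ 313°.

313°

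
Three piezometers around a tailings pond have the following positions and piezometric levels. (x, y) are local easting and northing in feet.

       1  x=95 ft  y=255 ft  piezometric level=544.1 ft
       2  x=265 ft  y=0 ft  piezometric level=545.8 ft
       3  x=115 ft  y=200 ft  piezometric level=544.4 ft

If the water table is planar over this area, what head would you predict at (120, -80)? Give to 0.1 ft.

Taking 1 as reference: 2−1 = (170, -255, +1.7); 3−1 = (20, -55, +0.3).
Determinant of the coordinate differences = 170·(-55) − 20·(-255) = -4250.
∂h/∂x = [(+1.7)·(-55) − (+0.3)·(-255)] / -4250 = +0.004000
∂h/∂y = [170·(+0.3) − 20·(+1.7)] / -4250 = -0.004000
h(120, -80) = 544.1 + (+0.004000)·(25) + (-0.004000)·(-335) = 544.1 +0.100 +1.340 = 545.540 ft.

545.5 ft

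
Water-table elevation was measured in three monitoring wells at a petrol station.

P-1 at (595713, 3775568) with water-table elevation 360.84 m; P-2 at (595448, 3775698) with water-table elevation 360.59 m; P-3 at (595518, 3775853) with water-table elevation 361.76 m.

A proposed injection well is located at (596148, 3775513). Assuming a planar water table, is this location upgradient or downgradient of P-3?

upgradient

Taking P-1 as reference: P-2−P-1 = (-265, 130, -0.25); P-3−P-1 = (-195, 285, +0.92).
Solve a·Δx + b·Δy = Δh: det = (-265)·285 − (-195)·130 = -50175.
∂h/∂x = [(-0.25)·285 − (+0.92)·130] / -50175 = +0.003804
∂h/∂y = [(-265)·(+0.92) − (-195)·(-0.25)] / -50175 = +0.005831
Head at (596148, 3775513) = 360.84 + (+0.003804)·(435) + (+0.005831)·(-55) = 362.17 m.
That is higher than the 361.76 m at P-3, so the point is upgradient.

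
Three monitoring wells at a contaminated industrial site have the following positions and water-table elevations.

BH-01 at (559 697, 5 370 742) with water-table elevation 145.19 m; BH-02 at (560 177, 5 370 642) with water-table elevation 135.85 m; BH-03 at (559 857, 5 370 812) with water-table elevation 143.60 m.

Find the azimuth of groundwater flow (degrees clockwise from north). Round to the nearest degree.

Differences from BH-01: to BH-02 (Δx, Δy, Δh) = (480, -100, -9.34); to BH-03 = (160, 70, -1.59).
Determinant of the coordinate differences = 480·70 − 160·(-100) = 49600.
∂h/∂x = [(-9.34)·70 − (-1.59)·(-100)] / 49600 = -0.01639
∂h/∂y = [480·(-1.59) − 160·(-9.34)] / 49600 = +0.01474
Flow direction (−∇h) has components (+0.01639 E, -0.01474 N).
Azimuth = atan2(E, N) = atan2(+0.01639, -0.01474) = 132.0° ≈ 132°.

132°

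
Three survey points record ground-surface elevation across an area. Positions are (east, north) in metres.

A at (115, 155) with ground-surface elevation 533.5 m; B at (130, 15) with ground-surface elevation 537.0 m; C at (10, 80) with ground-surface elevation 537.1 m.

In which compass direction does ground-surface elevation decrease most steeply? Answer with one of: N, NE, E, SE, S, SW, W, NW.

NE

Taking A as reference: B−A = (15, -140, +3.5); C−A = (-105, -75, +3.6).
Solve a·Δx + b·Δy = Δz: det = 15·(-75) − (-105)·(-140) = -15825.
∂z/∂x = [(+3.5)·(-75) − (+3.6)·(-140)] / -15825 = -0.01526
∂z/∂y = [15·(+3.6) − (-105)·(+3.5)] / -15825 = -0.02664
Steepest decrease is along −∇f = (+0.01526 E, +0.02664 N) → northeast.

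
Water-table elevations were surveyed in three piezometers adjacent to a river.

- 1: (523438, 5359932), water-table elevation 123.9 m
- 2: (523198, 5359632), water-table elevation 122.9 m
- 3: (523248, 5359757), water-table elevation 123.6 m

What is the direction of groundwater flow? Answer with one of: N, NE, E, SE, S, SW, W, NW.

SE

Three-point gradient (reference 1): Δ to 2 = (-240, -300, -1.0), Δ to 3 = (-190, -175, -0.3).
∂h/∂x = -0.005667, ∂h/∂y = +0.007867 (det = -15000).
Flow = −∇h = (+0.005667 east, -0.007867 north), which points southeast.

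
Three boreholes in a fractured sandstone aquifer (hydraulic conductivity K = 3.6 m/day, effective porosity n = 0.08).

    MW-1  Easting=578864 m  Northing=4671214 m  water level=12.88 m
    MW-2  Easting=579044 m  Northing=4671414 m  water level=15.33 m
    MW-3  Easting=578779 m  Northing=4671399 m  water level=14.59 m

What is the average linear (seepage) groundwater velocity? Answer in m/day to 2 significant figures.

0.47 m/day

Differences from MW-1: to MW-2 (Δx, Δy, Δh) = (180, 200, +2.45); to MW-3 = (-85, 185, +1.71).
Determinant of the coordinate differences = 180·185 − (-85)·200 = 50300.
∂h/∂x = [(+2.45)·185 − (+1.71)·200] / 50300 = +0.002212
∂h/∂y = [180·(+1.71) − (-85)·(+2.45)] / 50300 = +0.01026
|∇h| = √(0.002212² + 0.01026²) = 0.0105
Seepage velocity v = K·i/n = 3.6 × 0.0105 / 0.08 = 0.4725 m/day.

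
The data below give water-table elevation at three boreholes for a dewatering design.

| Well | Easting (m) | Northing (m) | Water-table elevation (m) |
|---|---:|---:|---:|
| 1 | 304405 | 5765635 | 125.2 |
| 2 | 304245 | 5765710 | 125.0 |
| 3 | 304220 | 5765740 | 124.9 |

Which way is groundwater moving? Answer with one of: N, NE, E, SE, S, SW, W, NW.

Differences from 1: to 2 (Δx, Δy, Δh) = (-160, 75, -0.2); to 3 = (-185, 105, -0.3).
Solve a·Δx + b·Δy = Δh: det = (-160)·105 − (-185)·75 = -2925.
∂h/∂x = [(-0.2)·105 − (-0.3)·75] / -2925 = -0.0005128
∂h/∂y = [(-160)·(-0.3) − (-185)·(-0.2)] / -2925 = -0.003761
Flow = −∇h = (+0.0005128 east, +0.003761 north), which points north.

N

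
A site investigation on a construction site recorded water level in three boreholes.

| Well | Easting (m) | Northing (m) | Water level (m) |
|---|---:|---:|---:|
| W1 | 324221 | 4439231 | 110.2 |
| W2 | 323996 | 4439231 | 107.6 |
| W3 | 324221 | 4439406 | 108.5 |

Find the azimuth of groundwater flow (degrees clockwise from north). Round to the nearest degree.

∂h/∂x = (107.6 − 110.2) / (323996 − 324221) = +0.01156
∂h/∂y = (108.5 − 110.2) / (4439406 − 4439231) = -0.009714
Flow direction (−∇h) has components (-0.01156 E, +0.009714 N).
Azimuth = atan2(E, N) = atan2(-0.01156, +0.009714) = 310.1° ≈ 310°.

310°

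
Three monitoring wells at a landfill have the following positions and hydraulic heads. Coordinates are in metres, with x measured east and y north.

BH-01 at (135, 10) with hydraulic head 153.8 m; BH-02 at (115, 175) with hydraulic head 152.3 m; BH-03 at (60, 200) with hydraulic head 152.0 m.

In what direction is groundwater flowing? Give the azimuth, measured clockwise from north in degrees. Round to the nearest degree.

351°

Taking BH-01 as reference: BH-02−BH-01 = (-20, 165, -1.5); BH-03−BH-01 = (-75, 190, -1.8).
Determinant of the coordinate differences = (-20)·190 − (-75)·165 = 8575.
∂h/∂x = [(-1.5)·190 − (-1.8)·165] / 8575 = +0.001399
∂h/∂y = [(-20)·(-1.8) − (-75)·(-1.5)] / 8575 = -0.008921
Flow direction (−∇h) has components (-0.001399 E, +0.008921 N).
Azimuth = atan2(E, N) = atan2(-0.001399, +0.008921) = 351.1° ≈ 351°.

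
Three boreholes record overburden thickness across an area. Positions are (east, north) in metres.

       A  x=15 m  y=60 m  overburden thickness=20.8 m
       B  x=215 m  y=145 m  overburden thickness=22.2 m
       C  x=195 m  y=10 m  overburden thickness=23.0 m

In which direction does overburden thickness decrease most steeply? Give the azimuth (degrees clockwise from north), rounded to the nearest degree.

306°

With d = a·x + b·y + c and A as origin, the differences give:
  200·a + 85·b = +1.4
  180·a + (-50)·b = +2.2
Eliminate b (×(-50) and ×85, subtract): -25300·a = -257.00 → a = ∂d/∂x = +0.01016
Back-substitute: b = ∂d/∂y = -0.007431.
Steepest decrease is along −∇f: components (-0.01016 E, +0.007431 N).
Azimuth = atan2(-0.01016, +0.007431) = 306.2° ≈ 306°.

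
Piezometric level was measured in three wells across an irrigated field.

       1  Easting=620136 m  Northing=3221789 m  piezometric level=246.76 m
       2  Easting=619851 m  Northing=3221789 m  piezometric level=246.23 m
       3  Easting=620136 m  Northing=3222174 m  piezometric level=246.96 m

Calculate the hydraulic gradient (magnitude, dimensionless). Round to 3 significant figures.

∂h/∂x = (246.23 − 246.76) / (619851 − 620136) = +0.001860
∂h/∂y = (246.96 − 246.76) / (3222174 − 3221789) = +0.0005195
|∇h| = √(0.001860² + 0.0005195²) = 0.001931

0.00193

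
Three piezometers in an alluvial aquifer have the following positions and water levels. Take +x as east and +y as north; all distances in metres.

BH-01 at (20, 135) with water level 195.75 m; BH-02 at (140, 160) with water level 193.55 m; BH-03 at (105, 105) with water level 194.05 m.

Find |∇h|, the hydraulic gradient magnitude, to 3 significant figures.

Taking BH-01 as reference: BH-02−BH-01 = (120, 25, -2.20); BH-03−BH-01 = (85, -30, -1.70).
Solve a·Δx + b·Δy = Δh: det = 120·(-30) − 85·25 = -5725.
∂h/∂x = [(-2.20)·(-30) − (-1.70)·25] / -5725 = -0.01895
∂h/∂y = [120·(-1.70) − 85·(-2.20)] / -5725 = +0.002969
|∇h| = √(-0.01895² + 0.002969²) = 0.01918

0.0192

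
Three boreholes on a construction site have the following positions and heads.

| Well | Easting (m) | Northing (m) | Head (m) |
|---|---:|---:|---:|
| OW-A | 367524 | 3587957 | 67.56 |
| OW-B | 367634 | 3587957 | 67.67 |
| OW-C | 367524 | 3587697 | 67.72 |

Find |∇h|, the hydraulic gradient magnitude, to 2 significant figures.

0.0012

∂h/∂x = (67.67 − 67.56) / (367634 − 367524) = +0.0010000
∂h/∂y = (67.72 − 67.56) / (3587697 − 3587957) = -0.0006154
|∇h| = √(0.0010000² + -0.0006154²) = 0.001174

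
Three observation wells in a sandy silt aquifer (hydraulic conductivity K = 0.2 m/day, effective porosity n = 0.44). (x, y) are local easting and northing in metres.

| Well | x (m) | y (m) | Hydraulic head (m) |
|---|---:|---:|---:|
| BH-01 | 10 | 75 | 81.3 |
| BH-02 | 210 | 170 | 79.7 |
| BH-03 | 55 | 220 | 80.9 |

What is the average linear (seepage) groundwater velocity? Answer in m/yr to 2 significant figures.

With h = a·x + b·y + c and BH-01 as origin, the differences give:
  200·a + 95·b = -1.6
  45·a + 145·b = -0.4
Eliminate b (×145 and ×95, subtract): 24725·a = -194.00 → a = ∂h/∂x = -0.007846
Back-substitute: b = ∂h/∂y = -0.0003236.
|∇h| = √(-0.007846² + -0.0003236²) = 0.007853
Seepage velocity v = K·i/n = 0.2 × 0.007853 / 0.44 = 0.00357 m/day = 1.304 m/yr.

1.3 m/yr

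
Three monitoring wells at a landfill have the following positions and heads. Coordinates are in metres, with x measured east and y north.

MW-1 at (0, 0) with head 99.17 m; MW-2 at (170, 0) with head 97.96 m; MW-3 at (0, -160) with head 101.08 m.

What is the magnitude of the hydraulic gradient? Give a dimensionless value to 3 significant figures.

0.0139

∂h/∂x = (97.96 − 99.17) / (170 − 0) = -0.007118
∂h/∂y = (101.08 − 99.17) / (-160 − 0) = -0.01194
|∇h| = √(-0.007118² + -0.01194²) = 0.0139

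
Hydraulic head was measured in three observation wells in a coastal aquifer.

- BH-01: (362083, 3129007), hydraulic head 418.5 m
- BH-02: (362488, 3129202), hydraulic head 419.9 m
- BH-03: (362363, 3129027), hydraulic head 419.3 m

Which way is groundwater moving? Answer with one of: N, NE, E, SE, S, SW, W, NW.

Differences from BH-01: to BH-02 (Δx, Δy, Δh) = (405, 195, +1.4); to BH-03 = (280, 20, +0.8).
Determinant of the coordinate differences = 405·20 − 280·195 = -46500.
∂h/∂x = [(+1.4)·20 − (+0.8)·195] / -46500 = +0.002753
∂h/∂y = [405·(+0.8) − 280·(+1.4)] / -46500 = +0.001462
Flow = −∇h = (-0.002753 east, -0.001462 north), which points southwest.

SW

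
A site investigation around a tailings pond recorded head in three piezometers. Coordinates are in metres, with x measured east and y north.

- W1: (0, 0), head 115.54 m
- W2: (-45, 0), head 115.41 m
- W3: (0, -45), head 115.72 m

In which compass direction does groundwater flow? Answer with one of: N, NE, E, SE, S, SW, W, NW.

NW

∂h/∂x = (115.41 − 115.54) / (-45 − 0) = +0.002889
∂h/∂y = (115.72 − 115.54) / (-45 − 0) = -0.004000
Flow = −∇h = (-0.002889 east, +0.004000 north), which points northwest.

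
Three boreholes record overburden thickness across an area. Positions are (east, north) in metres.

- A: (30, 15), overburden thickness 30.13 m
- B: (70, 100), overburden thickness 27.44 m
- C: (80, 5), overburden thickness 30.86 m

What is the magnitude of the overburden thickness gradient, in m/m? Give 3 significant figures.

Taking A as reference: B−A = (40, 85, -2.69); C−A = (50, -10, +0.73).
Solve a·Δx + b·Δy = Δd: det = 40·(-10) − 50·85 = -4650.
∂d/∂x = [(-2.69)·(-10) − (+0.73)·85] / -4650 = +0.007559
∂d/∂y = [40·(+0.73) − 50·(-2.69)] / -4650 = -0.03520
|∇f| = √(0.007559² + -0.03520²) = 0.036 m/m

0.0360 m/m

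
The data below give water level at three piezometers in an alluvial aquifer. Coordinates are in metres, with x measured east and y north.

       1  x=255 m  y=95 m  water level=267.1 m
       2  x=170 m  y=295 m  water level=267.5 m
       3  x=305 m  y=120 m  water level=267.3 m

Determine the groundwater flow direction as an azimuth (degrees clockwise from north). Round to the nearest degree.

219°

Taking 1 as reference: 2−1 = (-85, 200, +0.4); 3−1 = (50, 25, +0.2).
Determinant of the coordinate differences = (-85)·25 − 50·200 = -12125.
∂h/∂x = [(+0.4)·25 − (+0.2)·200] / -12125 = +0.002474
∂h/∂y = [(-85)·(+0.2) − 50·(+0.4)] / -12125 = +0.003052
Flow direction (−∇h) has components (-0.002474 E, -0.003052 N).
Azimuth = atan2(E, N) = atan2(-0.002474, -0.003052) = 219.0° ≈ 219°.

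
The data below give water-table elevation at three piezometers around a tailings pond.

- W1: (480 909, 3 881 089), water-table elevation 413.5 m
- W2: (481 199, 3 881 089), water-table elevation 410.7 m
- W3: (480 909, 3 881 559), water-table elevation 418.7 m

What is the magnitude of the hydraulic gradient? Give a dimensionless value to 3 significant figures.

0.0147

∂h/∂x = (410.7 − 413.5) / (481199 − 480909) = -0.009655
∂h/∂y = (418.7 − 413.5) / (3881559 − 3881089) = +0.01106
|∇h| = √(-0.009655² + 0.01106²) = 0.01468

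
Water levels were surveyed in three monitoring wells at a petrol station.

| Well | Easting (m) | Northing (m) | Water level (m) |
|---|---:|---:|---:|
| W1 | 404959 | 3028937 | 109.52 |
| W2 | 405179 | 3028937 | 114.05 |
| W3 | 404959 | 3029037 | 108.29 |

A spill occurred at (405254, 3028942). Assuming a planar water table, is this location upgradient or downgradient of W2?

upgradient

∂h/∂x = (114.05 − 109.52) / (405179 − 404959) = +0.02059
∂h/∂y = (108.29 − 109.52) / (3029037 − 3028937) = -0.01230
Head at (405254, 3028942) = 109.52 + (+0.02059)·(295) + (-0.01230)·(5) = 115.53 m.
That is higher than the 114.05 m at W2, so the point is upgradient.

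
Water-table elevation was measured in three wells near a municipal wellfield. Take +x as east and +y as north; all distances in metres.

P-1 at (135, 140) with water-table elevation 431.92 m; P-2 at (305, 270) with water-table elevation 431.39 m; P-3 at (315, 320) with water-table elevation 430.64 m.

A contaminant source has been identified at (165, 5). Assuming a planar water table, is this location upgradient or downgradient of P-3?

Three-point gradient (reference P-1): Δ to P-2 = (170, 130, -0.53), Δ to P-3 = (180, 180, -1.28).
∂h/∂x = +0.009861, ∂h/∂y = -0.01697 (det = 7200).
Head at (165, 5) = 431.92 + (+0.009861)·(30) + (-0.01697)·(-135) = 434.51 m.
That is higher than the 430.64 m at P-3, so the point is upgradient.

upgradient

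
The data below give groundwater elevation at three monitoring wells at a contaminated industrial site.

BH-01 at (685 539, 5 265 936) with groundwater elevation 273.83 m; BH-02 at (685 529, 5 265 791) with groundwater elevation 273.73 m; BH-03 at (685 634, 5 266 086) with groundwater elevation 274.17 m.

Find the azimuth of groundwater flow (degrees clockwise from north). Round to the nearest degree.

Taking BH-01 as reference: BH-02−BH-01 = (-10, -145, -0.10); BH-03−BH-01 = (95, 150, +0.34).
Solve a·Δx + b·Δy = Δh: det = (-10)·150 − 95·(-145) = 12275.
∂h/∂x = [(-0.10)·150 − (+0.34)·(-145)] / 12275 = +0.002794
∂h/∂y = [(-10)·(+0.34) − 95·(-0.10)] / 12275 = +0.0004969
Flow direction (−∇h) has components (-0.002794 E, -0.0004969 N).
Azimuth = atan2(E, N) = atan2(-0.002794, -0.0004969) = 259.9° ≈ 260°.

260°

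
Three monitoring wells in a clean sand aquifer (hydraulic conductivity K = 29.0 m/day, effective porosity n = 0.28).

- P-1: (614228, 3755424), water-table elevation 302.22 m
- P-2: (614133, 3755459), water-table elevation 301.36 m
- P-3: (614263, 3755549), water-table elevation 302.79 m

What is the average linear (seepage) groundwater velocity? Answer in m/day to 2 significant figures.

Differences from P-1: to P-2 (Δx, Δy, Δh) = (-95, 35, -0.86); to P-3 = (35, 125, +0.57).
Determinant of the coordinate differences = (-95)·125 − 35·35 = -13100.
∂h/∂x = [(-0.86)·125 − (+0.57)·35] / -13100 = +0.009729
∂h/∂y = [(-95)·(+0.57) − 35·(-0.86)] / -13100 = +0.001836
|∇h| = √(0.009729² + 0.001836²) = 0.009901
Seepage velocity v = K·i/n = 29.0 × 0.009901 / 0.28 = 1.025 m/day.

1.0 m/day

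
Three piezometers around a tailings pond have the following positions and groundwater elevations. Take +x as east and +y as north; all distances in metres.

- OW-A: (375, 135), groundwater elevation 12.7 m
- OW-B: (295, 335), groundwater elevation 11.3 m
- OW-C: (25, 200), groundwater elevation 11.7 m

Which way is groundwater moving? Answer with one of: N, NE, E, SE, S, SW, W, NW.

With h = a·x + b·y + c and OW-A as origin, the differences give:
  (-80)·a + 200·b = -1.4
  (-350)·a + 65·b = -1.0
Eliminate b (×65 and ×200, subtract): 64800·a = 109.00 → a = ∂h/∂x = +0.001682
Back-substitute: b = ∂h/∂y = -0.006327.
Flow = −∇h = (-0.001682 east, +0.006327 north), which points north.

N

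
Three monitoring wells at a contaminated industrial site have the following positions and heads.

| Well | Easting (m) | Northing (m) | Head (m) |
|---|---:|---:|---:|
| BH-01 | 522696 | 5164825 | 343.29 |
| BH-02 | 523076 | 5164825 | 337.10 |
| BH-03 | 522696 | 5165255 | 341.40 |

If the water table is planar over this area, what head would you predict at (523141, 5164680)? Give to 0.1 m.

∂h/∂x = (337.10 − 343.29) / (523076 − 522696) = -0.01629
∂h/∂y = (341.40 − 343.29) / (5165255 − 5164825) = -0.004395
h(523141, 5164680) = 343.29 + (-0.01629)·(445) + (-0.004395)·(-145) = 343.29 -7.249 +0.637 = 336.679 m.

336.7 m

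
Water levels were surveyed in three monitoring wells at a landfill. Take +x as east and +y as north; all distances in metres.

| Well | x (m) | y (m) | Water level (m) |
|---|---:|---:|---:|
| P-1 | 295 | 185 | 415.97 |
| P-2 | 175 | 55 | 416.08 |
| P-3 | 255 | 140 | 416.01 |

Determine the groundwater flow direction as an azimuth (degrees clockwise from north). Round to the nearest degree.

328°

Three-point gradient (reference P-1): Δ to P-2 = (-120, -130, +0.11), Δ to P-3 = (-40, -45, +0.04).
∂h/∂x = +0.001250, ∂h/∂y = -0.002000 (det = 200).
Flow direction (−∇h) has components (-0.001250 E, +0.002000 N).
Azimuth = atan2(E, N) = atan2(-0.001250, +0.002000) = 328.0° ≈ 328°.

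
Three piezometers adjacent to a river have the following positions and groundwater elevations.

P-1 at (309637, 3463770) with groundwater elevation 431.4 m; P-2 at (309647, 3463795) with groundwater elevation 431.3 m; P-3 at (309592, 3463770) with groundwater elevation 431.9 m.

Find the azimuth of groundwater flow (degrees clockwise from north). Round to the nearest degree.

Taking P-1 as reference: P-2−P-1 = (10, 25, -0.1); P-3−P-1 = (-45, 0, +0.5).
Determinant of the coordinate differences = 10·0 − (-45)·25 = 1125.
∂h/∂x = [(-0.1)·0 − (+0.5)·25] / 1125 = -0.01111
∂h/∂y = [10·(+0.5) − (-45)·(-0.1)] / 1125 = +0.0004444
Flow direction (−∇h) has components (+0.01111 E, -0.0004444 N).
Azimuth = atan2(E, N) = atan2(+0.01111, -0.0004444) = 92.3° ≈ 092°.

092°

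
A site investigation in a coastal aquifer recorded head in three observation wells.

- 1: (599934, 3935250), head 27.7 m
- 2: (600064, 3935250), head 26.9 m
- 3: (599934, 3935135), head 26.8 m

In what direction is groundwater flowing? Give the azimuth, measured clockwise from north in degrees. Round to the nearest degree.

142°

∂h/∂x = (26.9 − 27.7) / (600064 − 599934) = -0.006154
∂h/∂y = (26.8 − 27.7) / (3935135 − 3935250) = +0.007826
Flow direction (−∇h) has components (+0.006154 E, -0.007826 N).
Azimuth = atan2(E, N) = atan2(+0.006154, -0.007826) = 141.8° ≈ 142°.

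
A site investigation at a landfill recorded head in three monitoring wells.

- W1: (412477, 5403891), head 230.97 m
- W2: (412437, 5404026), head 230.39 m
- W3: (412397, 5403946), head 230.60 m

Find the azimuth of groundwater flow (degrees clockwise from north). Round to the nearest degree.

330°

Taking W1 as reference: W2−W1 = (-40, 135, -0.58); W3−W1 = (-80, 55, -0.37).
Determinant of the coordinate differences = (-40)·55 − (-80)·135 = 8600.
∂h/∂x = [(-0.58)·55 − (-0.37)·135] / 8600 = +0.002099
∂h/∂y = [(-40)·(-0.37) − (-80)·(-0.58)] / 8600 = -0.003674
Flow direction (−∇h) has components (-0.002099 E, +0.003674 N).
Azimuth = atan2(E, N) = atan2(-0.002099, +0.003674) = 330.3° ≈ 330°.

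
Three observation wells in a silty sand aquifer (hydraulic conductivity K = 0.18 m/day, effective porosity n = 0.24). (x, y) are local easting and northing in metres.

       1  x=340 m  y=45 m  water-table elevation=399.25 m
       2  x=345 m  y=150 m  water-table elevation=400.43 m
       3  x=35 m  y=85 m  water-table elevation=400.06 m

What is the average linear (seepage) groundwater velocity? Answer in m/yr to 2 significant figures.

3.1 m/yr

Taking 1 as reference: 2−1 = (5, 105, +1.18); 3−1 = (-305, 40, +0.81).
Solve a·Δx + b·Δy = Δh: det = 5·40 − (-305)·105 = 32225.
∂h/∂x = [(+1.18)·40 − (+0.81)·105] / 32225 = -0.001175
∂h/∂y = [5·(+0.81) − (-305)·(+1.18)] / 32225 = +0.01129
|∇h| = √(-0.001175² + 0.01129²) = 0.01135
Seepage velocity v = K·i/n = 0.18 × 0.01135 / 0.24 = 0.008513 m/day = 3.109 m/yr.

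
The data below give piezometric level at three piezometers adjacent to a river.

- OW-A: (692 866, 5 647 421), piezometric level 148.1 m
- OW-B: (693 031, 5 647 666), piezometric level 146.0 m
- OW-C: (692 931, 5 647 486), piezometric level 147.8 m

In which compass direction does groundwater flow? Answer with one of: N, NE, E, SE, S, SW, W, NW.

NW

Differences from OW-A: to OW-B (Δx, Δy, Δh) = (165, 245, -2.1); to OW-C = (65, 65, -0.3).
Solve a·Δx + b·Δy = Δh: det = 165·65 − 65·245 = -5200.
∂h/∂x = [(-2.1)·65 − (-0.3)·245] / -5200 = +0.01212
∂h/∂y = [165·(-0.3) − 65·(-2.1)] / -5200 = -0.01673
Flow = −∇h = (-0.01212 east, +0.01673 north), which points northwest.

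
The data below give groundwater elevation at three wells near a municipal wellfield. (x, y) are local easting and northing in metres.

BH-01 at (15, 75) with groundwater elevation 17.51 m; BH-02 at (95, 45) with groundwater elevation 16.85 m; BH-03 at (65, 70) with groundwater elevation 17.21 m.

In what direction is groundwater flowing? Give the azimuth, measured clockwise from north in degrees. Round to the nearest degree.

148°

Three-point gradient (reference BH-01): Δ to BH-02 = (80, -30, -0.66), Δ to BH-03 = (50, -5, -0.30).
∂h/∂x = -0.005182, ∂h/∂y = +0.008182 (det = 1100).
Flow direction (−∇h) has components (+0.005182 E, -0.008182 N).
Azimuth = atan2(E, N) = atan2(+0.005182, -0.008182) = 147.7° ≈ 148°.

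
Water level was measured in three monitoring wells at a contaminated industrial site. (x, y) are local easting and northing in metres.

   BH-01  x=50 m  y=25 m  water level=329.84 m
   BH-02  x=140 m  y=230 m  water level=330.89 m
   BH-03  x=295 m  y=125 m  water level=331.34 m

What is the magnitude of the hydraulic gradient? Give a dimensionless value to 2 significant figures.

Three-point gradient (reference BH-01): Δ to BH-02 = (90, 205, +1.05), Δ to BH-03 = (245, 100, +1.50).
∂h/∂x = +0.004912, ∂h/∂y = +0.002965 (det = -41225).
|∇h| = √(0.004912² + 0.002965²) = 0.005738

0.0057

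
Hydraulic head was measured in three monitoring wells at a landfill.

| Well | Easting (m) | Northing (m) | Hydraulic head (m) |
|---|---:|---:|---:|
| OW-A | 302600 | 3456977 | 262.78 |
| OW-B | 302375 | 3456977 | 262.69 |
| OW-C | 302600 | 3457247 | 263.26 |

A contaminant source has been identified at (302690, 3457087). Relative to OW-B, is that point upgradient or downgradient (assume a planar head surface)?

∂h/∂x = (262.69 − 262.78) / (302375 − 302600) = +0.0004000
∂h/∂y = (263.26 − 262.78) / (3457247 − 3456977) = +0.001778
Head at (302690, 3457087) = 262.78 + (+0.0004000)·(90) + (+0.001778)·(110) = 263.01 m.
That is higher than the 262.69 m at OW-B, so the point is upgradient.

upgradient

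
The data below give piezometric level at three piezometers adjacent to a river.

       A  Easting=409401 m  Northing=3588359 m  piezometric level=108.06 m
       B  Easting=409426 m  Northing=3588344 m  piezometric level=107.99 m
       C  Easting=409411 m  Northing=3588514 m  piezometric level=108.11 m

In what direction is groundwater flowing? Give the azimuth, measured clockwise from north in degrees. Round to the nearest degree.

Differences from A: to B (Δx, Δy, Δh) = (25, -15, -0.07); to C = (10, 155, +0.05).
Solve a·Δx + b·Δy = Δh: det = 25·155 − 10·(-15) = 4025.
∂h/∂x = [(-0.07)·155 − (+0.05)·(-15)] / 4025 = -0.002509
∂h/∂y = [25·(+0.05) − 10·(-0.07)] / 4025 = +0.0004845
Flow direction (−∇h) has components (+0.002509 E, -0.0004845 N).
Azimuth = atan2(E, N) = atan2(+0.002509, -0.0004845) = 100.9° ≈ 101°.

101°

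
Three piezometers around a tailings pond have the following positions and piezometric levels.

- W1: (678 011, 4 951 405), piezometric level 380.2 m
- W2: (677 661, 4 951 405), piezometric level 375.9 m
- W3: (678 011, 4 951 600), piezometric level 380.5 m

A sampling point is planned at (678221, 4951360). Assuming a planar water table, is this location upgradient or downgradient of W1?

∂h/∂x = (375.9 − 380.2) / (677661 − 678011) = +0.01229
∂h/∂y = (380.5 − 380.2) / (4951600 − 4951405) = +0.001538
Head at (678221, 4951360) = 380.2 + (+0.01229)·(210) + (+0.001538)·(-45) = 382.71 m.
That is higher than the 380.2 m at W1, so the point is upgradient.

upgradient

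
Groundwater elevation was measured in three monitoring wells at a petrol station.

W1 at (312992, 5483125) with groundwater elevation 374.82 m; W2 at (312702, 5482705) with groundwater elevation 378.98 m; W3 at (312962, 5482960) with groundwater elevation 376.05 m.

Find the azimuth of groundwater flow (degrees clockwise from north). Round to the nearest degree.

Taking W1 as reference: W2−W1 = (-290, -420, +4.16); W3−W1 = (-30, -165, +1.23).
Determinant of the coordinate differences = (-290)·(-165) − (-30)·(-420) = 35250.
∂h/∂x = [(+4.16)·(-165) − (+1.23)·(-420)] / 35250 = -0.004817
∂h/∂y = [(-290)·(+1.23) − (-30)·(+4.16)] / 35250 = -0.006579
Flow direction (−∇h) has components (+0.004817 E, +0.006579 N).
Azimuth = atan2(E, N) = atan2(+0.004817, +0.006579) = 36.2° ≈ 036°.

036°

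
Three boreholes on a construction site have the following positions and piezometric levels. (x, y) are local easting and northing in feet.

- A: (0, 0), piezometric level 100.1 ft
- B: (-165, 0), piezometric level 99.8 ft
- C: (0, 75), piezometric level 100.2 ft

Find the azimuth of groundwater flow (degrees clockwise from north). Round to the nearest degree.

234°

∂h/∂x = (99.8 − 100.1) / (-165 − 0) = +0.001818
∂h/∂y = (100.2 − 100.1) / (75 − 0) = +0.001333
Flow direction (−∇h) has components (-0.001818 E, -0.001333 N).
Azimuth = atan2(E, N) = atan2(-0.001818, -0.001333) = 233.7° ≈ 234°.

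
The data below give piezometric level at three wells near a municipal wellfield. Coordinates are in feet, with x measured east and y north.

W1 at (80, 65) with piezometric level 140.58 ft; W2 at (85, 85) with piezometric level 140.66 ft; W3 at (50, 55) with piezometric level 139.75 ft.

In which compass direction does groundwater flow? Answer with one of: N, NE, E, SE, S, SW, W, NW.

With h = a·x + b·y + c and W1 as origin, the differences give:
  5·a + 20·b = +0.08
  (-30)·a + (-10)·b = -0.83
Eliminate b (×(-10) and ×20, subtract): 550·a = 15.800 → a = ∂h/∂x = +0.02873
Back-substitute: b = ∂h/∂y = -0.003182.
Flow = −∇h = (-0.02873 east, +0.003182 north), which points west.

W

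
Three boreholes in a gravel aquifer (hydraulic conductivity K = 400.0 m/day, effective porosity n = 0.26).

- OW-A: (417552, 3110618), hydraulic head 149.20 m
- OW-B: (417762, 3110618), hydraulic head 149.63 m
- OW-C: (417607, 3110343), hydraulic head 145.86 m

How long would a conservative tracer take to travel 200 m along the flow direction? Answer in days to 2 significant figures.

Differences from OW-A: to OW-B (Δx, Δy, Δh) = (210, 0, +0.43); to OW-C = (55, -275, -3.34).
Solve a·Δx + b·Δy = Δh: det = 210·(-275) − 55·0 = -57750.
∂h/∂x = [(+0.43)·(-275) − (-3.34)·0] / -57750 = +0.002048
∂h/∂y = [210·(-3.34) − 55·(+0.43)] / -57750 = +0.01255
|∇h| = √(0.002048² + 0.01255²) = 0.01272
Seepage velocity v = K·i/n = 400.0 × 0.01272 / 0.26 = 19.57 m/day.
t = 200 / 19.57 = 10.22 days.

10 days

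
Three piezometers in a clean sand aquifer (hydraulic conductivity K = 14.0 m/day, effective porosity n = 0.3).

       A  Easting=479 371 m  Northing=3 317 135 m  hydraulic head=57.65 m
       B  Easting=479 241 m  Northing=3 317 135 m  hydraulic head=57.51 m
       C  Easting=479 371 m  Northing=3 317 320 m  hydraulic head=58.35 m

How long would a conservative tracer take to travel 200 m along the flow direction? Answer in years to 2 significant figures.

3.0 years

∂h/∂x = (57.51 − 57.65) / (479241 − 479371) = +0.001077
∂h/∂y = (58.35 − 57.65) / (3317320 − 3317135) = +0.003784
|∇h| = √(0.001077² + 0.003784²) = 0.003934
Seepage velocity v = K·i/n = 14.0 × 0.003934 / 0.3 = 0.1836 m/day.
t = 200 / 0.1836 = 1089 days = 2.98 years.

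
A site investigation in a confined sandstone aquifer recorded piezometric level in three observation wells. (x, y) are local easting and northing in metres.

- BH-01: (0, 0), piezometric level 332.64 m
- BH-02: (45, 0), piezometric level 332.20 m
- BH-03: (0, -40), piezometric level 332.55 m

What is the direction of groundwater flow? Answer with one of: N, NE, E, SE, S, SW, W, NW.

E

∂h/∂x = (332.20 − 332.64) / (45 − 0) = -0.009778
∂h/∂y = (332.55 − 332.64) / (-40 − 0) = +0.002250
Flow = −∇h = (+0.009778 east, -0.002250 north), which points east.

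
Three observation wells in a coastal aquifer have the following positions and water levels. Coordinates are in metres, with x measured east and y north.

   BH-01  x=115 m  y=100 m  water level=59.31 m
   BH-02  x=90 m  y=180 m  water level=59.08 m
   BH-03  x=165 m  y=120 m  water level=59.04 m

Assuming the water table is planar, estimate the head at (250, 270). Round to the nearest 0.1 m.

58.1 m

Differences from BH-01: to BH-02 (Δx, Δy, Δh) = (-25, 80, -0.23); to BH-03 = (50, 20, -0.27).
Solve a·Δx + b·Δy = Δh: det = (-25)·20 − 50·80 = -4500.
∂h/∂x = [(-0.23)·20 − (-0.27)·80] / -4500 = -0.003778
∂h/∂y = [(-25)·(-0.27) − 50·(-0.23)] / -4500 = -0.004056
h(250, 270) = 59.31 + (-0.003778)·(135) + (-0.004056)·(170) = 59.31 -0.510 -0.689 = 58.111 m.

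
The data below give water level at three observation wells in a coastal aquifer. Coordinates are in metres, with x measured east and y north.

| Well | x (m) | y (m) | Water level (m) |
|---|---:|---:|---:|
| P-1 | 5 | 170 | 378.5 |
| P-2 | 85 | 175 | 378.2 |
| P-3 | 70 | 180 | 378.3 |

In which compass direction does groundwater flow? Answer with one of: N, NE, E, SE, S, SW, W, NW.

SE

Taking P-1 as reference: P-2−P-1 = (80, 5, -0.3); P-3−P-1 = (65, 10, -0.2).
Solve a·Δx + b·Δy = Δh: det = 80·10 − 65·5 = 475.
∂h/∂x = [(-0.3)·10 − (-0.2)·5] / 475 = -0.004211
∂h/∂y = [80·(-0.2) − 65·(-0.3)] / 475 = +0.007368
Flow = −∇h = (+0.004211 east, -0.007368 north), which points southeast.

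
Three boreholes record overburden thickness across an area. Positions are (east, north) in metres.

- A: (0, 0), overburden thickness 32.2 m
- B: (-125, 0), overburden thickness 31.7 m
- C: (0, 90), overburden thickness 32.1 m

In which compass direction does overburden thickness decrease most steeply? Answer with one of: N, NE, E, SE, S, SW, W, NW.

∂d/∂x = (31.7 − 32.2) / (-125 − 0) = +0.004000
∂d/∂y = (32.1 − 32.2) / (90 − 0) = -0.001111
Steepest decrease is along −∇f = (-0.004000 E, +0.001111 N) → west.

W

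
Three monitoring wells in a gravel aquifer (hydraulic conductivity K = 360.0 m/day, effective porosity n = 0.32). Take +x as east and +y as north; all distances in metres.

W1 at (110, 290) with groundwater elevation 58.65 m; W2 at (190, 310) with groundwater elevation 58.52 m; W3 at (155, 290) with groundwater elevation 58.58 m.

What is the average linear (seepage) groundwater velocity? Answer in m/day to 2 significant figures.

Taking W1 as reference: W2−W1 = (80, 20, -0.13); W3−W1 = (45, 0, -0.07).
Determinant of the coordinate differences = 80·0 − 45·20 = -900.
∂h/∂x = [(-0.13)·0 − (-0.07)·20] / -900 = -0.001556
∂h/∂y = [80·(-0.07) − 45·(-0.13)] / -900 = -0.0002778
|∇h| = √(-0.001556² + -0.0002778²) = 0.001581
Seepage velocity v = K·i/n = 360.0 × 0.001581 / 0.32 = 1.779 m/day.

1.8 m/day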